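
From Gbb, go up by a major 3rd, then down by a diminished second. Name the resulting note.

A

A major third up from Gbb is Bbb (letter B, 4 semitones up).
A diminished second down from Bbb is A (letter A, 0 semitones down).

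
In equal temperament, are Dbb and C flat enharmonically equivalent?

Two spellings are enharmonically equivalent only if they share a pitch class.
Here Dbb → 0, Cb → 11; 0 ≠ 11, so they are not.

No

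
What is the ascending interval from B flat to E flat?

The letter names run B→E, a span of 3 letter steps, so the interval is some kind of fourth.
Bb to Eb is 5 semitones. A perfect fourth is 5, so 5 makes it perfect.

perfect fourth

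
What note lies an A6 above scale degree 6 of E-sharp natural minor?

Scale degree 6 of E# natural minor is C#.
An augmented sixth (10 semitones) above C# lands on the letter A, giving A##.

A##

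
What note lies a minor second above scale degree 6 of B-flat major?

Scale degree 6 of Bb major is G.
A minor second (1 semitone) above G lands on the letter A, giving Ab.

Ab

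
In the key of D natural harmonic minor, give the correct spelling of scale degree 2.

E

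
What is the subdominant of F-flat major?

The Fb major scale runs Fb Gb Ab Bbb Cb Db Eb.
Degree 4 is Bbb.

Bbb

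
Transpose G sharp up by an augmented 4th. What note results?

C##

G up a perfect fourth is C, so the target letter is C.
From G#, an augmented fourth is 6 semitones up: C##.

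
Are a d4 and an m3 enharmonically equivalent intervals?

No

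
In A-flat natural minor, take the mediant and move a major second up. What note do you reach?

The mediant of Ab natural minor is Cb.
A major second (2 semitones) above Cb lands on the letter D, giving Db.

Db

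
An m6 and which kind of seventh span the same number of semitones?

doubly diminished

A minor sixth spans 8 semitones.
A seventh spanning 8 semitones is doubly diminished (the major seventh is 11).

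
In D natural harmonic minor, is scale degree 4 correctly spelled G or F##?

Each scale degree takes a distinct letter name. Degree 4 of a scale on D must use the letter G.
G and F## are enharmonically the same pitch, but only G uses the letter G, so it is the correct spelling here.

G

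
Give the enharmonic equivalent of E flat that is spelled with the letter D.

Eb is pitch class 3. The letter D alone is pitch class 2.
To reach pitch class 3 from D requires an offset of +1 semitone, i.e. sharp: D#.

D#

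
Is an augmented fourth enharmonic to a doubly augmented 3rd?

An augmented fourth spans 6 semitones; a doubly augmented third spans 6.
They are enharmonically equivalent.

Yes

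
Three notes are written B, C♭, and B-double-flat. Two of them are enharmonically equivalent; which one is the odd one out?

In 12-tone equal temperament, enharmonic equivalents share a pitch class. B is pitch class 11; Cb is pitch class 11; Bbb is pitch class 9.
B and Cb share pitch class 11, while Bbb is pitch class 9.

Bbb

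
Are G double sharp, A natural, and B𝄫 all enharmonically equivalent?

Yes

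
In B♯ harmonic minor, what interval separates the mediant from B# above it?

major sixth

The mediant of B# harmonic minor is D#.
D# up to B#: letters D→B make it a sixth; 9 semitones makes it major.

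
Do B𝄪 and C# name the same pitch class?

B## = pitch class 1 and C# = pitch class 1 — the same pitch class, so they are enharmonic equivalents.

Yes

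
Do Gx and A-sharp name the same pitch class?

G## is pitch class 9; A# is pitch class 10.
The pitch classes differ (9 vs. 10), so they are not enharmonic equivalents.

No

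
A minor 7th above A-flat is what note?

A up a major seventh is G#, so the target letter is G.
From Ab, a minor seventh is 10 semitones up: Gb.

Gb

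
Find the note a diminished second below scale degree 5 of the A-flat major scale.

D#

Scale degree 5 of Ab major is Eb.
A diminished second (0 semitones) below Eb lands on the letter D, giving D#.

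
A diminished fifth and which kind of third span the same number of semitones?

A diminished fifth spans 6 semitones.
A third spanning 6 semitones is doubly augmented (the major third is 4).

doubly augmented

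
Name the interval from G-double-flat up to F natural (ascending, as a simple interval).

Counting letters G–A–B–C–D–E–F gives a seventh.
Gbb→F = 12 semitones, 1 wider than the major seventh (11), so augmented.

augmented seventh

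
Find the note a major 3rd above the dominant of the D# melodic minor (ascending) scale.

The dominant of D# melodic minor (ascending) is A#.
A major third (4 semitones) above A# lands on the letter C, giving C##.

C##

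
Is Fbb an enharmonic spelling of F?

No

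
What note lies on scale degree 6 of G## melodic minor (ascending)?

E##

Degree 6 takes the letter 5 steps above G, which is E.
In melodic minor (ascending), degree 6 sits 9 semitones above the tonic. G## + 9 semitones is pitch class 6, spelled on E as E##.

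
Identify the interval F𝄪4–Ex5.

Counting letters F–G–A–B–C–D–E gives a seventh.
F##→E## = 11 semitones, exactly the major seventh.

major seventh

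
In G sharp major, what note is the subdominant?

C#

The G# major scale runs G# A# B# C# D# E# F##.
Degree 4 is C#.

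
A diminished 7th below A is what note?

A down a major seventh is Bb, so the target letter is B.
From A, a diminished seventh is 9 semitones down: B#.

B#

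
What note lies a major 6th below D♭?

Fb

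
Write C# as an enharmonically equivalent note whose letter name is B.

C# is pitch class 1. The letter B alone is pitch class 11.
To reach pitch class 1 from B requires an offset of +2 semitones, i.e. double sharp: B##.

B##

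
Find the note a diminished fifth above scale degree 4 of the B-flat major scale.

Bbb

Scale degree 4 of Bb major is Eb.
A diminished fifth (6 semitones) above Eb lands on the letter B, giving Bbb.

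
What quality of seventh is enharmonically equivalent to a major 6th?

A major sixth spans 9 semitones.
A seventh spanning 9 semitones is diminished (the major seventh is 11).

diminished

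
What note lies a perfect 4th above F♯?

A fourth above F lands on the letter B.
A perfect fourth spans 5 semitones, so F# moves to pitch class 11. On the letter B that is B.

B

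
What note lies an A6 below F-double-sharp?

A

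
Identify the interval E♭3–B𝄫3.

diminished fifth

The letter names run E→B, a span of 4 letter steps, so the interval is some kind of fifth.
Eb to Bbb is 6 semitones. A perfect fifth is 7, so 6 makes it diminished.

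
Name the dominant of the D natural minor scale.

A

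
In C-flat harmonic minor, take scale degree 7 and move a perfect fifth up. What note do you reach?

F

Scale degree 7 of Cb harmonic minor is Bb.
A perfect fifth (7 semitones) above Bb lands on the letter F, giving F.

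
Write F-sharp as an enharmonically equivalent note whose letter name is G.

Gb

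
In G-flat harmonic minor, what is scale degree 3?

Degree 3 takes the letter 2 steps above G, which is B.
In harmonic minor, degree 3 sits 3 semitones above the tonic. Gb + 3 semitones is pitch class 9, spelled on B as Bbb.

Bbb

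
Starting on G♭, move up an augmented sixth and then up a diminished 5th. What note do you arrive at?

An augmented sixth up from Gb is E (letter E, 10 semitones up).
A diminished fifth up from E is Bb (letter B, 6 semitones up).

Bb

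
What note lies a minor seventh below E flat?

F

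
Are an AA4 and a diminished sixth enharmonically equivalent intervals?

A doubly augmented fourth spans 7 semitones; a diminished sixth spans 7.
They are enharmonically equivalent.

Yes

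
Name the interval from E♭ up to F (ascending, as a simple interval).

major second

The letter names run E→F, a span of 1 letter step, so the interval is some kind of second.
Eb to F is 2 semitones. A major second is 2, so 2 makes it major.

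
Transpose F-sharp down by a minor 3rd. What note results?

F down a major third is Db, so the target letter is D.
From F#, a minor third is 3 semitones down: D#.

D#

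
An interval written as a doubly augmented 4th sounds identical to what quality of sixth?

diminished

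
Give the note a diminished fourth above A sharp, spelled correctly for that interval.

A fourth above A lands on the letter D.
A diminished fourth spans 4 semitones, so A# moves to pitch class 2. On the letter D that is D.

D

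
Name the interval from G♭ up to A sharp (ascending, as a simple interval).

doubly augmented second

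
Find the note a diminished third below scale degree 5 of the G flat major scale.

B

Scale degree 5 of Gb major is Db.
A diminished third (2 semitones) below Db lands on the letter B, giving B.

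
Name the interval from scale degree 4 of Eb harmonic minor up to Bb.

major second

Scale degree 4 of Eb harmonic minor is Ab.
Ab up to Bb: letters A→B make it a second; 2 semitones makes it major.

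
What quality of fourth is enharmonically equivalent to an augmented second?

doubly diminished

An augmented second spans 3 semitones.
A fourth spanning 3 semitones is doubly diminished (the perfect fourth is 5).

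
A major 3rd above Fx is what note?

A##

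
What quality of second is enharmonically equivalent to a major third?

doubly augmented

A major third spans 4 semitones.
A second spanning 4 semitones is doubly augmented (the major second is 2).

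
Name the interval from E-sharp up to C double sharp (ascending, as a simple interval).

major sixth

The letter names run E→C, a span of 5 letter steps, so the interval is some kind of sixth.
E# to C## is 9 semitones. A major sixth is 9, so 9 makes it major.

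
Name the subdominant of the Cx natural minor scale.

F##

The C## natural minor scale runs C## D## E# F## G## A# B#.
Degree 4 is F##.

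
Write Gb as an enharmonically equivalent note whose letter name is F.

Gb is pitch class 6. The letter F alone is pitch class 5.
To reach pitch class 6 from F requires an offset of +1 semitone, i.e. sharp: F#.

F#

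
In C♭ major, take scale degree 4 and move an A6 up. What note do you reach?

Scale degree 4 of Cb major is Fb.
An augmented sixth (10 semitones) above Fb lands on the letter D, giving D.

D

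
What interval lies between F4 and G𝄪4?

The letter names run F→G, a span of 1 letter step, so the interval is some kind of second.
F to G## is 4 semitones. A major second is 2, so 4 makes it doubly augmented.

doubly augmented second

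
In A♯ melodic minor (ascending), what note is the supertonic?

Degree 2 takes the letter 1 step above A, which is B.
In melodic minor (ascending), degree 2 sits 2 semitones above the tonic. A# + 2 semitones is pitch class 0, spelled on B as B#.

B#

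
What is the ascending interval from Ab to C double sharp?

The letter names run A→C, a span of 2 letter steps, so the interval is some kind of third.
Ab to C## is 6 semitones. A major third is 4, so 6 makes it doubly augmented.

doubly augmented third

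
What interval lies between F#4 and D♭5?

Counting letters F–G–A–B–C–D gives a sixth.
F#→Db = 7 semitones, 2 narrower than the major sixth (9), so diminished.

diminished sixth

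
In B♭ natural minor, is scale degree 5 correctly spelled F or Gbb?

F

Each scale degree takes a distinct letter name. Degree 5 of a scale on B must use the letter F.
F and Gbb are enharmonically the same pitch, but only F uses the letter F, so it is the correct spelling here.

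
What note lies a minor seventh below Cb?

Db

C down a major seventh is Db, so the target letter is D.
From Cb, a minor seventh is 10 semitones down: Db.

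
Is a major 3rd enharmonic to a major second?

No

A major third spans 4 semitones; a major second spans 2.
The spans differ, so they are not enharmonic equivalents.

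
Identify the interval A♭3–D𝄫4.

The letter names run A→D, a span of 3 letter steps, so the interval is some kind of fourth.
Ab to Dbb is 4 semitones. A perfect fourth is 5, so 4 makes it diminished.

diminished fourth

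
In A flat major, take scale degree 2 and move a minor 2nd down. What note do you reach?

A

Scale degree 2 of Ab major is Bb.
A minor second (1 semitone) below Bb lands on the letter A, giving A.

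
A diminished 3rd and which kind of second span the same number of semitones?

A diminished third spans 2 semitones.
A second spanning 2 semitones is major (the major second is 2).

major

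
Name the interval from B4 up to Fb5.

Counting letters B–C–D–E–F gives a fifth.
B→Fb = 5 semitones, 2 narrower than the perfect fifth (7), so doubly diminished.

doubly diminished fifth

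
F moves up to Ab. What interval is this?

minor third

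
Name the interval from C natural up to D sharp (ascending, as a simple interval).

augmented second

The letter names run C→D, a span of 1 letter step, so the interval is some kind of second.
C to D# is 3 semitones. A major second is 2, so 3 makes it augmented.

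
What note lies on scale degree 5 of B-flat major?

Degree 5 takes the letter 4 steps above B, which is F.
In major, degree 5 sits 7 semitones above the tonic. Bb + 7 semitones is pitch class 5, spelled on F as F.

F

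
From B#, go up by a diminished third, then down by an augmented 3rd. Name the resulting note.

Bbb

A diminished third up from B# is D (letter D, 2 semitones up).
An augmented third down from D is Bbb (letter B, 5 semitones down).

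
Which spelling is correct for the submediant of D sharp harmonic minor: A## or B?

B

Each scale degree takes a distinct letter name. Degree 6 of a scale on D must use the letter B.
B and A## are enharmonically the same pitch, but only B uses the letter B, so it is the correct spelling here.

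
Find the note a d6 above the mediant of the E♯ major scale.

The mediant of E# major is G##.
A diminished sixth (7 semitones) above G## lands on the letter E, giving E.

E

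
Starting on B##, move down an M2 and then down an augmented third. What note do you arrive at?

F#

A major second down from B## is A## (letter A, 2 semitones down).
An augmented third down from A## is F# (letter F, 5 semitones down).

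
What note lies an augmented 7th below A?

A seventh below A lands on the letter B.
An augmented seventh spans 12 semitones, so A moves to pitch class 9. On the letter B that is Bbb.

Bbb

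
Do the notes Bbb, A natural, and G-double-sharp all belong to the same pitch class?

Yes

Bbb = pitch class 9 and A = pitch class 9 and G## = pitch class 9 — the same pitch class, so they are enharmonic equivalents.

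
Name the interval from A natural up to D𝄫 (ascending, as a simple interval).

doubly diminished fourth

Counting letters A–B–C–D gives a fourth.
A→Dbb = 3 semitones, 2 narrower than the perfect fourth (5), so doubly diminished.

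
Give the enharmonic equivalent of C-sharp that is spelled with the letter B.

B##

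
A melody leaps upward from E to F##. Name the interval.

The letter names run E→F, a span of 1 letter step, so the interval is some kind of second.
E to F## is 3 semitones. A major second is 2, so 3 makes it augmented.

augmented second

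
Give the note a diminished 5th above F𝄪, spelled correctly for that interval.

C#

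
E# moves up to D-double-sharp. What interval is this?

Counting letters E–F–G–A–B–C–D gives a seventh.
E#→D## = 11 semitones, exactly the major seventh.

major seventh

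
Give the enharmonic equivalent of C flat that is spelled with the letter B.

Cb is pitch class 11. The letter B alone is pitch class 11.
Pitch class 11 on B needs no accidental: B.

B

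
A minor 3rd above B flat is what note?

Db

B up a major third is D#, so the target letter is D.
From Bb, a minor third is 3 semitones up: Db.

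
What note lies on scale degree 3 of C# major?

Degree 3 takes the letter 2 steps above C, which is E.
In major, degree 3 sits 4 semitones above the tonic. C# + 4 semitones is pitch class 5, spelled on E as E#.

E#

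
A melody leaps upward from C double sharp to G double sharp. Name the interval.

Counting letters C–D–E–F–G gives a fifth.
C##→G## = 7 semitones, exactly the perfect fifth.

perfect fifth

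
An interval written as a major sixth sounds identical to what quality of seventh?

diminished

A major sixth spans 9 semitones.
A seventh spanning 9 semitones is diminished (the major seventh is 11).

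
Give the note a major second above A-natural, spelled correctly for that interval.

A second above A lands on the letter B.
A major second spans 2 semitones, so A moves to pitch class 11. On the letter B that is B.

B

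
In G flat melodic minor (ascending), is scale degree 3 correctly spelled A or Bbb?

Each scale degree takes a distinct letter name. Degree 3 of a scale on G must use the letter B.
Bbb and A are enharmonically the same pitch, but only Bbb uses the letter B, so it is the correct spelling here.

Bbb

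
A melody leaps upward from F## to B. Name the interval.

diminished fourth

Counting letters F–G–A–B gives a fourth.
F##→B = 4 semitones, 1 narrower than the perfect fourth (5), so diminished.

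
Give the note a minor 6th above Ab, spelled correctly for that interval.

Fb

A sixth above A lands on the letter F.
A minor sixth spans 8 semitones, so Ab moves to pitch class 4. On the letter F that is Fb.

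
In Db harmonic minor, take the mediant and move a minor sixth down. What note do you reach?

The mediant of Db harmonic minor is Fb.
A minor sixth (8 semitones) below Fb lands on the letter A, giving Ab.

Ab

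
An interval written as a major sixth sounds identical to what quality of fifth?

doubly augmented

A major sixth spans 9 semitones.
A fifth spanning 9 semitones is doubly augmented (the perfect fifth is 7).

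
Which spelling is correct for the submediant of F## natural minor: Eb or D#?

D#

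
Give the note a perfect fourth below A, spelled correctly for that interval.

A down a perfect fourth is E, so the target letter is E.
From A, a perfect fourth is 5 semitones down: E.

E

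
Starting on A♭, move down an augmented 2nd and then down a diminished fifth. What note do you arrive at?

Cb

An augmented second down from Ab is Gbb (letter G, 3 semitones down).
A diminished fifth down from Gbb is Cb (letter C, 6 semitones down).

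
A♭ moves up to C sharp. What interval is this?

Counting letters A–B–C gives a third.
Ab→C# = 5 semitones, 1 wider than the major third (4), so augmented.

augmented third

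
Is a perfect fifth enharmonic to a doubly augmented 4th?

A perfect fifth spans 7 semitones; a doubly augmented fourth spans 7.
They are enharmonically equivalent.

Yes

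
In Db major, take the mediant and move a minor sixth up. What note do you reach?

Db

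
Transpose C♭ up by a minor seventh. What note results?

A seventh above C lands on the letter B.
A minor seventh spans 10 semitones, so Cb moves to pitch class 9. On the letter B that is Bbb.

Bbb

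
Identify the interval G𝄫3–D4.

Counting letters G–A–B–C–D gives a fifth.
Gbb→D = 9 semitones, 2 wider than the perfect fifth (7), so doubly augmented.

doubly augmented fifth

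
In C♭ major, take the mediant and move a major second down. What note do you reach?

The mediant of Cb major is Eb.
A major second (2 semitones) below Eb lands on the letter D, giving Db.

Db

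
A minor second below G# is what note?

F##

G down a major second is F, so the target letter is F.
From G#, a minor second is 1 semitone down: F##.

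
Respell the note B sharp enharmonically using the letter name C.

B# is pitch class 0. The letter C alone is pitch class 0.
Pitch class 0 on C needs no accidental: C.

C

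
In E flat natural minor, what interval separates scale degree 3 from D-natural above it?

augmented fifth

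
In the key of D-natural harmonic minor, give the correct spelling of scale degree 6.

Degree 6 takes the letter 5 steps above D, which is B.
In harmonic minor, degree 6 sits 8 semitones above the tonic. D + 8 semitones is pitch class 10, spelled on B as Bb.

Bb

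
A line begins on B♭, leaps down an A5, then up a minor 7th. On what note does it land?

An augmented fifth down from Bb is Ebb (letter E, 8 semitones down).
A minor seventh up from Ebb is Dbb (letter D, 10 semitones up).

Dbb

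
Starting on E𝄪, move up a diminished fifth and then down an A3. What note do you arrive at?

G

A diminished fifth up from E## is B# (letter B, 6 semitones up).
An augmented third down from B# is G (letter G, 5 semitones down).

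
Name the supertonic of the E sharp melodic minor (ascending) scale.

F##

Degree 2 takes the letter 1 step above E, which is F.
In melodic minor (ascending), degree 2 sits 2 semitones above the tonic. E# + 2 semitones is pitch class 7, spelled on F as F##.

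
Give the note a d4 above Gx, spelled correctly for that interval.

A fourth above G lands on the letter C.
A diminished fourth spans 4 semitones, so G## moves to pitch class 1. On the letter C that is C#.

C#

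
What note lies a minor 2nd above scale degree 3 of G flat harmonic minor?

Scale degree 3 of Gb harmonic minor is Bbb.
A minor second (1 semitone) above Bbb lands on the letter C, giving Cbb.

Cbb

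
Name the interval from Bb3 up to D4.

major third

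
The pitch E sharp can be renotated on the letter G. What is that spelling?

Plain G sits 2 semitones above E#, so on the letter G the same pitch needs a double flat: Gbb.

Gbb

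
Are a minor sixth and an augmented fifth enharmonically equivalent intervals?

Yes

A minor sixth spans 8 semitones; an augmented fifth spans 8.
They are enharmonically equivalent.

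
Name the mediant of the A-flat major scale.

The Ab major scale runs Ab Bb C Db Eb F G.
Degree 3 is C.

C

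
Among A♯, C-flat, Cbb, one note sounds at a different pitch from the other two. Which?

Cb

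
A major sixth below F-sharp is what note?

A

A sixth below F lands on the letter A.
A major sixth spans 9 semitones, so F# moves to pitch class 9. On the letter A that is A.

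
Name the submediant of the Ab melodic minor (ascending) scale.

Degree 6 takes the letter 5 steps above A, which is F.
In melodic minor (ascending), degree 6 sits 9 semitones above the tonic. Ab + 9 semitones is pitch class 5, spelled on F as F.

F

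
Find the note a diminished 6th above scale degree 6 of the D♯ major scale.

Scale degree 6 of D# major is B#.
A diminished sixth (7 semitones) above B# lands on the letter G, giving G.

G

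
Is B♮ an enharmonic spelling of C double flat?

No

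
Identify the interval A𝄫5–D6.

The letter names run A→D, a span of 3 letter steps, so the interval is some kind of fourth.
Abb to D is 7 semitones. A perfect fourth is 5, so 7 makes it doubly augmented.

doubly augmented fourth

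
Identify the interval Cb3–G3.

Counting letters C–D–E–F–G gives a fifth.
Cb→G = 8 semitones, 1 wider than the perfect fifth (7), so augmented.

augmented fifth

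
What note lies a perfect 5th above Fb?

A fifth above F lands on the letter C.
A perfect fifth spans 7 semitones, so Fb moves to pitch class 11. On the letter C that is Cb.

Cb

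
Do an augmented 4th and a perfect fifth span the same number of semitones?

An augmented fourth spans 6 semitones; a perfect fifth spans 7.
The spans differ, so they are not enharmonic equivalents.

No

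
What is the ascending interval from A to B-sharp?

augmented second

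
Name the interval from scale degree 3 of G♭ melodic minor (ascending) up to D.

augmented third

Scale degree 3 of Gb melodic minor (ascending) is Bbb.
Bbb up to D: letters B→D make it a third; 5 semitones makes it augmented.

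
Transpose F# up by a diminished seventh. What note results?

A seventh above F lands on the letter E.
A diminished seventh spans 9 semitones, so F# moves to pitch class 3. On the letter E that is Eb.

Eb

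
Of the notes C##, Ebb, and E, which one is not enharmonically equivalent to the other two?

E

In 12-tone equal temperament, enharmonic equivalents share a pitch class. C## is pitch class 2; Ebb is pitch class 2; E is pitch class 4.
C## and Ebb share pitch class 2, while E is pitch class 4.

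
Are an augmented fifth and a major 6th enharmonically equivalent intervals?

No

An augmented fifth spans 8 semitones; a major sixth spans 9.
The spans differ, so they are not enharmonic equivalents.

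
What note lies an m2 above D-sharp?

E

D up a major second is E, so the target letter is E.
From D#, a minor second is 1 semitone up: E.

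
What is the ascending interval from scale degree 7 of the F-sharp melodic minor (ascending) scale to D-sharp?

minor seventh

Scale degree 7 of F# melodic minor (ascending) is E#.
E# up to D#: letters E→D make it a seventh; 10 semitones makes it minor.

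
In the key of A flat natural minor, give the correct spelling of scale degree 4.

Db

The Ab natural minor scale runs Ab Bb Cb Db Eb Fb Gb.
Degree 4 is Db.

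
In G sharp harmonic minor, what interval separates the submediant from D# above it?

major seventh

The submediant of G# harmonic minor is E.
E up to D#: letters E→D make it a seventh; 11 semitones makes it major.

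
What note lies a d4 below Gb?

D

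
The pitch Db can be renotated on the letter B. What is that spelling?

Plain B sits 2 semitones below Db, so on the letter B the same pitch needs a double sharp: B##.

B##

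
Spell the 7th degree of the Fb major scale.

Eb

Degree 7 takes the letter 6 steps above F, which is E.
In major, degree 7 sits 11 semitones above the tonic. Fb + 11 semitones is pitch class 3, spelled on E as Eb.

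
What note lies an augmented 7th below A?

Bbb

A down a major seventh is Bb, so the target letter is B.
From A, an augmented seventh is 12 semitones down: Bbb.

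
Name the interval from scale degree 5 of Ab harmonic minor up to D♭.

minor seventh

Scale degree 5 of Ab harmonic minor is Eb.
Eb up to Db: letters E→D make it a seventh; 10 semitones makes it minor.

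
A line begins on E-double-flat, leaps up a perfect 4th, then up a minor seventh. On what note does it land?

Gbb

A perfect fourth up from Ebb is Abb (letter A, 5 semitones up).
A minor seventh up from Abb is Gbb (letter G, 10 semitones up).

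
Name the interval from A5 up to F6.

minor sixth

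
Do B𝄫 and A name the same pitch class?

Bbb = pitch class 9 and A = pitch class 9 — the same pitch class, so they are enharmonic equivalents.

Yes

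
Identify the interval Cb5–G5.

augmented fifth

The letter names run C→G, a span of 4 letter steps, so the interval is some kind of fifth.
Cb to G is 8 semitones. A perfect fifth is 7, so 8 makes it augmented.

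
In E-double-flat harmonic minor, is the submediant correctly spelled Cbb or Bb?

Cbb

Each scale degree takes a distinct letter name. Degree 6 of a scale on E must use the letter C.
Cbb and Bb are enharmonically the same pitch, but only Cbb uses the letter C, so it is the correct spelling here.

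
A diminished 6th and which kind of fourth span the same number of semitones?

doubly augmented

A diminished sixth spans 7 semitones.
A fourth spanning 7 semitones is doubly augmented (the perfect fourth is 5).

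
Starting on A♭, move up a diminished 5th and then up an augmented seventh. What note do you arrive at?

A diminished fifth up from Ab is Ebb (letter E, 6 semitones up).
An augmented seventh up from Ebb is D (letter D, 12 semitones up).

D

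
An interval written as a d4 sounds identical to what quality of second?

doubly augmented

A diminished fourth spans 4 semitones.
A second spanning 4 semitones is doubly augmented (the major second is 2).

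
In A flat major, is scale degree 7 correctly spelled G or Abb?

Each scale degree takes a distinct letter name. Degree 7 of a scale on A must use the letter G.
G and Abb are enharmonically the same pitch, but only G uses the letter G, so it is the correct spelling here.

G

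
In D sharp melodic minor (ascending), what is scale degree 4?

G#

Degree 4 takes the letter 3 steps above D, which is G.
In melodic minor (ascending), degree 4 sits 5 semitones above the tonic. D# + 5 semitones is pitch class 8, spelled on G as G#.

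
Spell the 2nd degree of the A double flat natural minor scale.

Degree 2 takes the letter 1 step above A, which is B.
In natural minor, degree 2 sits 2 semitones above the tonic. Abb + 2 semitones is pitch class 9, spelled on B as Bbb.

Bbb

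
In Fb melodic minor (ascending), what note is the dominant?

Cb

Degree 5 takes the letter 4 steps above F, which is C.
In melodic minor (ascending), degree 5 sits 7 semitones above the tonic. Fb + 7 semitones is pitch class 11, spelled on C as Cb.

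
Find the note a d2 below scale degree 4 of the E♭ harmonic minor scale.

G#

Scale degree 4 of Eb harmonic minor is Ab.
A diminished second (0 semitones) below Ab lands on the letter G, giving G#.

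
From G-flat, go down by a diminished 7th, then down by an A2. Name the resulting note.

Gb

A diminished seventh down from Gb is A (letter A, 9 semitones down).
An augmented second down from A is Gb (letter G, 3 semitones down).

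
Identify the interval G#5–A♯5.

major second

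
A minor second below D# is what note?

C##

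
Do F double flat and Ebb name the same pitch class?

No

Two spellings are enharmonically equivalent only if they share a pitch class.
Here Fbb → 3, Ebb → 2; 2 ≠ 3, so they are not.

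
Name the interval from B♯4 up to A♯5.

minor seventh

Counting letters B–C–D–E–F–G–A gives a seventh.
B#→A# = 10 semitones, 1 narrower than the major seventh (11), so minor.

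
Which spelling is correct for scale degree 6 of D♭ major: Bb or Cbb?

Bb

Each scale degree takes a distinct letter name. Degree 6 of a scale on D must use the letter B.
Bb and Cbb are enharmonically the same pitch, but only Bb uses the letter B, so it is the correct spelling here.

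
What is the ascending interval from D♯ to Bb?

diminished sixth

Counting letters D–E–F–G–A–B gives a sixth.
D#→Bb = 7 semitones, 2 narrower than the major sixth (9), so diminished.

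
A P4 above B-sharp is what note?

E#

A fourth above B lands on the letter E.
A perfect fourth spans 5 semitones, so B# moves to pitch class 5. On the letter E that is E#.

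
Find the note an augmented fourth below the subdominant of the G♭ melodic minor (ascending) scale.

The subdominant of Gb melodic minor (ascending) is Cb.
An augmented fourth (6 semitones) below Cb lands on the letter G, giving Gbb.

Gbb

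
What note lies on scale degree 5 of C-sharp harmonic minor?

Degree 5 takes the letter 4 steps above C, which is G.
In harmonic minor, degree 5 sits 7 semitones above the tonic. C# + 7 semitones is pitch class 8, spelled on G as G#.

G#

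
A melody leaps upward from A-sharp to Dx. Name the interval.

augmented fourth

The letter names run A→D, a span of 3 letter steps, so the interval is some kind of fourth.
A# to D## is 6 semitones. A perfect fourth is 5, so 6 makes it augmented.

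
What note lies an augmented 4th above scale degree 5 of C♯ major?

Scale degree 5 of C# major is G#.
An augmented fourth (6 semitones) above G# lands on the letter C, giving C##.

C##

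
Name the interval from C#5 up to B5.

The letter names run C→B, a span of 6 letter steps, so the interval is some kind of seventh.
C# to B is 10 semitones. A major seventh is 11, so 10 makes it minor.

minor seventh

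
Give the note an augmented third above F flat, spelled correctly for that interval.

F up a major third is A, so the target letter is A.
From Fb, an augmented third is 5 semitones up: A.

A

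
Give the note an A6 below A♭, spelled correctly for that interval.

Cbb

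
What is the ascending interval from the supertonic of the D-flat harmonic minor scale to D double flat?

The supertonic of Db harmonic minor is Eb.
Eb up to Dbb: letters E→D make it a seventh; 9 semitones makes it diminished.

diminished seventh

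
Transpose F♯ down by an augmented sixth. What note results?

Ab

F down a major sixth is Ab, so the target letter is A.
From F#, an augmented sixth is 10 semitones down: Ab.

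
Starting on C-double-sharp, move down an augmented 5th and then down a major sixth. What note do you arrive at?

An augmented fifth down from C## is F# (letter F, 8 semitones down).
A major sixth down from F# is A (letter A, 9 semitones down).

A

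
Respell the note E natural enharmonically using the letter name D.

D##

E is pitch class 4. The letter D alone is pitch class 2.
To reach pitch class 4 from D requires an offset of +2 semitones, i.e. double sharp: D##.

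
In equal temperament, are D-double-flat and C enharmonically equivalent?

Yes

Dbb = pitch class 0 and C = pitch class 0 — the same pitch class, so they are enharmonic equivalents.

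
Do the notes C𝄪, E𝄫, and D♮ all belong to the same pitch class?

C## is pitch class 2; Ebb is pitch class 2; D is pitch class 2.
All spellings map to pitch class 2, so they are enharmonically equivalent.

Yes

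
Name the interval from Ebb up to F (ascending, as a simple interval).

The letter names run E→F, a span of 1 letter step, so the interval is some kind of second.
Ebb to F is 3 semitones. A major second is 2, so 3 makes it augmented.

augmented second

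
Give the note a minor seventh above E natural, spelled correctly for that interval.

D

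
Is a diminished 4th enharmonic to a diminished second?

No

A diminished fourth spans 4 semitones; a diminished second spans 0.
The spans differ, so they are not enharmonic equivalents.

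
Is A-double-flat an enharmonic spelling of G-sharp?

Abb is pitch class 7; G# is pitch class 8.
The pitch classes differ (7 vs. 8), so they are not enharmonic equivalents.

No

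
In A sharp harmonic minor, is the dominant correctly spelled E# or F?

E#

Each scale degree takes a distinct letter name. Degree 5 of a scale on A must use the letter E.
E# and F are enharmonically the same pitch, but only E# uses the letter E, so it is the correct spelling here.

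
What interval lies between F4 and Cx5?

doubly augmented fifth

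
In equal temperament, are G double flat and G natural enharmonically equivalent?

No

Gbb is pitch class 5; G is pitch class 7.
The pitch classes differ (5 vs. 7), so they are not enharmonic equivalents.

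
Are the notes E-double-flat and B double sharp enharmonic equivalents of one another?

Two spellings are enharmonically equivalent only if they share a pitch class.
Here Ebb → 2, B## → 1; 1 ≠ 2, so they are not.

No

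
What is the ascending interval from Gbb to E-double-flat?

major sixth

The letter names run G→E, a span of 5 letter steps, so the interval is some kind of sixth.
Gbb to Ebb is 9 semitones. A major sixth is 9, so 9 makes it major.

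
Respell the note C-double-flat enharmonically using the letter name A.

A#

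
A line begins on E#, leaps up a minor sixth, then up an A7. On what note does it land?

B##

A minor sixth up from E# is C# (letter C, 8 semitones up).
An augmented seventh up from C# is B## (letter B, 12 semitones up).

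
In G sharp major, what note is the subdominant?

C#

The G# major scale runs G# A# B# C# D# E# F##.
Degree 4 is C#.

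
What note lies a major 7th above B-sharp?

A##

B up a major seventh is A#, so the target letter is A.
From B#, a major seventh is 11 semitones up: A##.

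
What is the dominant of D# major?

A#

Degree 5 takes the letter 4 steps above D, which is A.
In major, degree 5 sits 7 semitones above the tonic. D# + 7 semitones is pitch class 10, spelled on A as A#.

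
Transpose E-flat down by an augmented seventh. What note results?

Fbb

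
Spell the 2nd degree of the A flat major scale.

Bb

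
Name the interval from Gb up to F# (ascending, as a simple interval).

The letter names run G→F, a span of 6 letter steps, so the interval is some kind of seventh.
Gb to F# is 12 semitones. A major seventh is 11, so 12 makes it augmented.

augmented seventh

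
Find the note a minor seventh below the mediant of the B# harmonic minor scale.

E#

The mediant of B# harmonic minor is D#.
A minor seventh (10 semitones) below D# lands on the letter E, giving E#.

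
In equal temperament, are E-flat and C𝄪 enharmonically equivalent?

Eb is pitch class 3; C## is pitch class 2.
The pitch classes differ (3 vs. 2), so they are not enharmonic equivalents.

No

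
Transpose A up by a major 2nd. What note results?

A second above A lands on the letter B.
A major second spans 2 semitones, so A moves to pitch class 11. On the letter B that is B.

B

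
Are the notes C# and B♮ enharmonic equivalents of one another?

C# is pitch class 1; B is pitch class 11.
The pitch classes differ (1 vs. 11), so they are not enharmonic equivalents.

No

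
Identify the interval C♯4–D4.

The letter names run C→D, a span of 1 letter step, so the interval is some kind of second.
C# to D is 1 semitone. A major second is 2, so 1 makes it minor.

minor second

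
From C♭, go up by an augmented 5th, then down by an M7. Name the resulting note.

An augmented fifth up from Cb is G (letter G, 8 semitones up).
A major seventh down from G is Ab (letter A, 11 semitones down).

Ab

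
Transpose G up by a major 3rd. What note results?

B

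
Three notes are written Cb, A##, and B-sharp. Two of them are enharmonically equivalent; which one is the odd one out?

B#

In 12-tone equal temperament, enharmonic equivalents share a pitch class. Cb is pitch class 11; A## is pitch class 11; B# is pitch class 0.
Cb and A## share pitch class 11, while B# is pitch class 0.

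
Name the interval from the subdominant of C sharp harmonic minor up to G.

minor second

The subdominant of C# harmonic minor is F#.
F# up to G: letters F→G make it a second; 1 semitone makes it minor.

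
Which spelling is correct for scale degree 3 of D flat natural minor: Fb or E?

Fb

Each scale degree takes a distinct letter name. Degree 3 of a scale on D must use the letter F.
Fb and E are enharmonically the same pitch, but only Fb uses the letter F, so it is the correct spelling here.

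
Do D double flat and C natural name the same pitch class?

Yes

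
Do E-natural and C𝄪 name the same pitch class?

No

Two spellings are enharmonically equivalent only if they share a pitch class.
Here E → 4, C## → 2; 2 ≠ 4, so they are not.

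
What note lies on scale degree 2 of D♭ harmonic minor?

Eb

The Db harmonic minor scale runs Db Eb Fb Gb Ab Bbb C.
Degree 2 is Eb.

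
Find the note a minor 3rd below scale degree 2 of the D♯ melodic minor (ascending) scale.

C##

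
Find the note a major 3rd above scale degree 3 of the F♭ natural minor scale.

Scale degree 3 of Fb natural minor is Abb.
A major third (4 semitones) above Abb lands on the letter C, giving Cb.

Cb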